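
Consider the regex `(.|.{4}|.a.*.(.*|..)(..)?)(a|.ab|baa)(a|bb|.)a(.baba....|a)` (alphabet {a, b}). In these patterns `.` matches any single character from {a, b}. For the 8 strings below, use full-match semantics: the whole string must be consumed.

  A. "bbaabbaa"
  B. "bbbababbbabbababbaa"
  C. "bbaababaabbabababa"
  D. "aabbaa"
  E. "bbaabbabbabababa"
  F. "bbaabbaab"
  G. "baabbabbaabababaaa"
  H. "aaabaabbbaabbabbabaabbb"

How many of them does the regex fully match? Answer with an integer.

7

A → match
B → match
C → match
D → match
E → match
F → no match
G → match
H → match
Total matched: 7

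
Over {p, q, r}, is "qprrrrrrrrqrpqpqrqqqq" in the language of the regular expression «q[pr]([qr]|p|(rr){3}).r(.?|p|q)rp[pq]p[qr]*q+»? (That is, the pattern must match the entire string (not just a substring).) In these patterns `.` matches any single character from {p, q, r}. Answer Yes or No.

Yes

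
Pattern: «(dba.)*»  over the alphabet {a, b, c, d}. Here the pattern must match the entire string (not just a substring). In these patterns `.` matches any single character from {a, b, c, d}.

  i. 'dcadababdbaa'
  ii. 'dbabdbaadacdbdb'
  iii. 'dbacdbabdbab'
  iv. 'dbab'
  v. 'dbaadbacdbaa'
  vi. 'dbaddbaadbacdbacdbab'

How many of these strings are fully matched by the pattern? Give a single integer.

i → no match
ii → no match
iii → match
iv → match
v → match
vi → match
Total matched: 4

4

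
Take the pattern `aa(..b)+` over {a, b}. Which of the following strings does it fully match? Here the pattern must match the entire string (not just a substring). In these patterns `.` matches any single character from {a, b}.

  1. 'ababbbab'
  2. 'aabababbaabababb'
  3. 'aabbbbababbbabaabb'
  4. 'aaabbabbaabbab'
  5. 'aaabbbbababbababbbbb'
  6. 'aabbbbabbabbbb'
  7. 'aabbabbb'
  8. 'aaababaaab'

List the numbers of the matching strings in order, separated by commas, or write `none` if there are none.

4, 6

1 → no match — must start with 'aa'
2 → no match
3 → no match
4 → match
5 → no match
6 → match
7 → no match
8 → no match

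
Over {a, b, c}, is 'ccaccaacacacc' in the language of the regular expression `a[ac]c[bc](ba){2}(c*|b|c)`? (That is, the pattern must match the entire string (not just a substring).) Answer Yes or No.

Every match must start with 'a', but 'ccaccaacacacc' does not.

No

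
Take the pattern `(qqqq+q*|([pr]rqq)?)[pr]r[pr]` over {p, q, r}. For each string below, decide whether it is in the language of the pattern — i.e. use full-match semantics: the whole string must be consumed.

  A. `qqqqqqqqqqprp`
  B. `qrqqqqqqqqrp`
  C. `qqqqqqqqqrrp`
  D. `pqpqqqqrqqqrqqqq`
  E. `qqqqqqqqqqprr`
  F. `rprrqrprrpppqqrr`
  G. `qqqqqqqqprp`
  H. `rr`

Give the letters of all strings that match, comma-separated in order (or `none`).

A → match
B → no match
C → match
D → no match
E → match
F → no match
G → match
H → no match

A, C, E, G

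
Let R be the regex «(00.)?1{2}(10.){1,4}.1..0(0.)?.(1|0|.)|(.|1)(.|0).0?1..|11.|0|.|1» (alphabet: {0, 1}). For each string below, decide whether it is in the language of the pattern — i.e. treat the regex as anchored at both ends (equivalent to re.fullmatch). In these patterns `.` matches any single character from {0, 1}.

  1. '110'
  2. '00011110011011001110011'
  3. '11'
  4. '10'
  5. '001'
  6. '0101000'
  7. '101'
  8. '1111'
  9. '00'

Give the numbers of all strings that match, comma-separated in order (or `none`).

1 → match
2 → no match
3 → no match
4 → no match
5 → no match
6 → no match
7 → no match
8 → no match
9 → no match

1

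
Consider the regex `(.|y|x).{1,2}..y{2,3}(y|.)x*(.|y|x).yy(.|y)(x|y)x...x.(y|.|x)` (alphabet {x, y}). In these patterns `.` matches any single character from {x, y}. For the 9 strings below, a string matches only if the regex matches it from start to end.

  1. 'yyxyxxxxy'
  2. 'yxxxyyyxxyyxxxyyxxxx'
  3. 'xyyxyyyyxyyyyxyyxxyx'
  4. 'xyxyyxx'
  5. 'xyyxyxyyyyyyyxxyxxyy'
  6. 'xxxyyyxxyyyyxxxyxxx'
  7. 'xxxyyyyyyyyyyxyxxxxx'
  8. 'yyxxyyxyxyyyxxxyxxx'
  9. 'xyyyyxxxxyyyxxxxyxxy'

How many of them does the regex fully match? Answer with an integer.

1 → no match
2 → match
3 → match
4 → no match
5 → no match
6 → no match
7 → match
8 → no match
9 → no match
Total matched: 3

3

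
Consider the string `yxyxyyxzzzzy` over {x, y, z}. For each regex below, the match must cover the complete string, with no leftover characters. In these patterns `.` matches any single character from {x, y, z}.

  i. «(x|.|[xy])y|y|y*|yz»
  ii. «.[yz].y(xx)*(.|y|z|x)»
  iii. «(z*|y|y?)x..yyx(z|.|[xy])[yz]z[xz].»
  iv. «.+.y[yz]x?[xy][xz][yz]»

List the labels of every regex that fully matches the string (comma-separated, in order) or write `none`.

iii

i → no match
ii → no match
iii → match
iv → no match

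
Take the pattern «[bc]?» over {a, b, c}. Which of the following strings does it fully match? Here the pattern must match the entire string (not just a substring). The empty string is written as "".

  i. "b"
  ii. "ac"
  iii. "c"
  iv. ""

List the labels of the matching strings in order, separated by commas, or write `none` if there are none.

i, iii, iv

i. "b" → match
ii. "ac" → no match
iii. "c" → match
iv. "" → match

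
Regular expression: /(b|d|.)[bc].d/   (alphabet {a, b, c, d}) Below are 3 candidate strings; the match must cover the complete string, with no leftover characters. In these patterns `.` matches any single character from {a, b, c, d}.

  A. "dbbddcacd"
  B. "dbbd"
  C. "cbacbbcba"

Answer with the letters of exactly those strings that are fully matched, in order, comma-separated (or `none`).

A → no match
B → match
C → no match — must end with "d"

B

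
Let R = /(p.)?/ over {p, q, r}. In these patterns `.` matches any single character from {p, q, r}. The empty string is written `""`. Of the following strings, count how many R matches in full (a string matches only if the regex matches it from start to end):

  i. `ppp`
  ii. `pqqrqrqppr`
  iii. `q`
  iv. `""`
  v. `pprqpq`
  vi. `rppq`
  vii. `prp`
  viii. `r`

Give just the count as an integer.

i → no match
ii → no match
iii → no match
iv → match
v → no match
vi → no match
vii → no match
viii → no match
Total matched: 1

1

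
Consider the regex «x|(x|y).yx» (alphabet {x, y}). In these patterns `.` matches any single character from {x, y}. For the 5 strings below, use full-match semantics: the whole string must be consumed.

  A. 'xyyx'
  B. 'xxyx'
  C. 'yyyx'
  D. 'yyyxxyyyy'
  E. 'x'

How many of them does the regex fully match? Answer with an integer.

A → match
B → match
C → match
D → no match
E → match
Total matched: 4

4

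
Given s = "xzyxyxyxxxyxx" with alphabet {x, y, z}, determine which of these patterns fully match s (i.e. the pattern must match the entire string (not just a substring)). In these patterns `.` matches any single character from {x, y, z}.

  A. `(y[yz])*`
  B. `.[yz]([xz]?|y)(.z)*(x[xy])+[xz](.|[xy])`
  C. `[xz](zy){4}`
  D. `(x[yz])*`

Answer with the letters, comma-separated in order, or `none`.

B

A → no match
B → match
C → no match — must end with "zy"
D → no match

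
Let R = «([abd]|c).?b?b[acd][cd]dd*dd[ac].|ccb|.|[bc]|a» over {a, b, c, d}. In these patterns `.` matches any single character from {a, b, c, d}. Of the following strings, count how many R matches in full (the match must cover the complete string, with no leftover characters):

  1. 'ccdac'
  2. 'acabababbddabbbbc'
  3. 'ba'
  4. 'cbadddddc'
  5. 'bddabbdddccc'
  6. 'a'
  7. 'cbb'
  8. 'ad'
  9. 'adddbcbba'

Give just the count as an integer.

1

1 → no match
2 → no match
3 → no match
4 → no match
5 → no match
6 → match
7 → no match
8 → no match
9 → no match
Total matched: 1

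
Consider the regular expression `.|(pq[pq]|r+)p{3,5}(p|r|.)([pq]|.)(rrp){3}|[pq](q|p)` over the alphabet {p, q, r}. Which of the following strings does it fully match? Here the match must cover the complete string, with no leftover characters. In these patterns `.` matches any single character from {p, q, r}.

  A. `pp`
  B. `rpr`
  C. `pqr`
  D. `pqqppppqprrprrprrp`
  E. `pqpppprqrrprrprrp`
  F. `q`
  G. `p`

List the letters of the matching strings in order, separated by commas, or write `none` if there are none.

A, D, E, F, G

A → match
B → no match
C → no match
D → match
E → match
F → match
G → match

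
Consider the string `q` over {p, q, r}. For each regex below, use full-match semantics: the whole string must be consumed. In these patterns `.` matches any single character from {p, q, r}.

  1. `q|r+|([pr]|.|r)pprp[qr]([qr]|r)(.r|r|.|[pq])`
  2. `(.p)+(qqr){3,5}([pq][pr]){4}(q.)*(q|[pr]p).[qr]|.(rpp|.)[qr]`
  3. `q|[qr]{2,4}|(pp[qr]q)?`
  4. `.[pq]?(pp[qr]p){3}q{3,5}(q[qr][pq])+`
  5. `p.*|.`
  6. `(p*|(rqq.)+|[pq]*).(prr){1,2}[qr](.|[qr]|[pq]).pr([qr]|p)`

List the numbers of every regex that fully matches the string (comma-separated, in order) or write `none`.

1, 3, 5

1 → match
2 → no match
3 → match
4 → no match
5 → match
6 → no match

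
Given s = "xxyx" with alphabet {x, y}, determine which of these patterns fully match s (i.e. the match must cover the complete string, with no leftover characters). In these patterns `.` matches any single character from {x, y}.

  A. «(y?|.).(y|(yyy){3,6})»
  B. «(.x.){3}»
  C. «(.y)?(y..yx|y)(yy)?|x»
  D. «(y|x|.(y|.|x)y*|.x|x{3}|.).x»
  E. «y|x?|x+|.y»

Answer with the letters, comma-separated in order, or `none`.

A → no match
B → no match
C → no match
D → match
E → no match

D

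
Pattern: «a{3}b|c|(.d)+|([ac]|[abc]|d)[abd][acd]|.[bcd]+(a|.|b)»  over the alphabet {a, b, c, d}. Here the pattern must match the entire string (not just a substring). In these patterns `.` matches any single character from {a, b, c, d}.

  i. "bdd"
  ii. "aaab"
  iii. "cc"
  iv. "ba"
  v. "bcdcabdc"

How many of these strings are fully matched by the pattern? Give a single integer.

2

i → match
ii → match
iii → no match
iv → no match
v → no match
Total matched: 2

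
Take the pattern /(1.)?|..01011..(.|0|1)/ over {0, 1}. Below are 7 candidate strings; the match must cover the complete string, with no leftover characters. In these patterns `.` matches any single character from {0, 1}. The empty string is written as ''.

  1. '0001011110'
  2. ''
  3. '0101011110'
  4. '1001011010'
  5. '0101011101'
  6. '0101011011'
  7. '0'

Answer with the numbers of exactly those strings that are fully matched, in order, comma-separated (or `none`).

1, 2, 3, 4, 5, 6

1 → match
2 → match
3 → match
4 → match
5 → match
6 → match
7 → no match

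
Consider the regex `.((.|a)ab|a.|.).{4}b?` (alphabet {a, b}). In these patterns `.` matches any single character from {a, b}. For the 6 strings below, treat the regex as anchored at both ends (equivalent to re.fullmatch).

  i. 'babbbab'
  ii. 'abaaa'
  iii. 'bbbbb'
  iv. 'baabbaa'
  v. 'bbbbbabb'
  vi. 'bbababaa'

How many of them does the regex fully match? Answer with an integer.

3

i → match
ii → no match
iii → no match
iv → match
v → no match
vi → match
Total matched: 3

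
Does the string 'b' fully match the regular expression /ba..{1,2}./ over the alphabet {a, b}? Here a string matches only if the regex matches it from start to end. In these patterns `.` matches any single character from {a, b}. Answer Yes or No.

No

Every match must start with 'ba', but 'b' does not.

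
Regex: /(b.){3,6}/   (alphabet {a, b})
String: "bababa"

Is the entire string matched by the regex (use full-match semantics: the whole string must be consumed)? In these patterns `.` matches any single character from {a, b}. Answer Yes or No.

Yes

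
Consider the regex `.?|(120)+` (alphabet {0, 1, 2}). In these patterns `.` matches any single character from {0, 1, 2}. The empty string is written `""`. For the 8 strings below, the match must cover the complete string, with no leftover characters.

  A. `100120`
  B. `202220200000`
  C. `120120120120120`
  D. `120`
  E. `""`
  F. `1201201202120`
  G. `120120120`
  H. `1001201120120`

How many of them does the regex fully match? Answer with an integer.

A → no match
B → no match
C → match
D → match
E → match
F → no match
G → match
H → no match
Total matched: 4

4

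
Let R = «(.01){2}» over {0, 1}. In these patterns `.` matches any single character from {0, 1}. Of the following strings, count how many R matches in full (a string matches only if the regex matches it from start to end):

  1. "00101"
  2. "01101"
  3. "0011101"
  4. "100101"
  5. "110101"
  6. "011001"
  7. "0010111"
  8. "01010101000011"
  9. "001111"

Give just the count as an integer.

0

1 → no match
2 → no match
3 → no match
4 → no match
5 → no match
6 → no match
7 → no match — must end with "01"
8 → no match — must end with "01"
9 → no match — must end with "01"
Total matched: 0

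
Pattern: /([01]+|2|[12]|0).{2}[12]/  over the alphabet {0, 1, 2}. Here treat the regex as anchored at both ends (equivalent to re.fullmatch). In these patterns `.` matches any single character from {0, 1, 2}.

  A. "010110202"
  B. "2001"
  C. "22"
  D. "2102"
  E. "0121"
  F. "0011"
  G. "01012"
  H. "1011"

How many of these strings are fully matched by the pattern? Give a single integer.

A → match
B → match
C → no match
D → match
E → match
F → match
G → match
H → match
Total matched: 7

7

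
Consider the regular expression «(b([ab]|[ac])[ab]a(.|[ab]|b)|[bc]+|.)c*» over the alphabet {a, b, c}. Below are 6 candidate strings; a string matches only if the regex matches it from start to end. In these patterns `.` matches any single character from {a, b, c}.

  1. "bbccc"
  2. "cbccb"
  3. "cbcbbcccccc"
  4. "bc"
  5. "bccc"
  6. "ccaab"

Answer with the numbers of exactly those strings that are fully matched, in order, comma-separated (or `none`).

1, 2, 3, 4, 5

1 → match
2 → match
3 → match
4 → match
5 → match
6 → no match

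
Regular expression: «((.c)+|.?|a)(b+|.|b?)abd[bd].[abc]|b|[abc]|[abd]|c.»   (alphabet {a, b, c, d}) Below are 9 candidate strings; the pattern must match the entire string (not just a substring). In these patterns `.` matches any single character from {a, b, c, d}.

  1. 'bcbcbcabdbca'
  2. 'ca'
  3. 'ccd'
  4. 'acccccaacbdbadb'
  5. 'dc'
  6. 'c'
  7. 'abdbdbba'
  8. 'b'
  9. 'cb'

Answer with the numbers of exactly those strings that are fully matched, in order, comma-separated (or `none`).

1 → match
2 → match
3 → no match
4 → no match
5 → no match
6 → match
7 → no match
8 → match
9 → match

1, 2, 6, 8, 9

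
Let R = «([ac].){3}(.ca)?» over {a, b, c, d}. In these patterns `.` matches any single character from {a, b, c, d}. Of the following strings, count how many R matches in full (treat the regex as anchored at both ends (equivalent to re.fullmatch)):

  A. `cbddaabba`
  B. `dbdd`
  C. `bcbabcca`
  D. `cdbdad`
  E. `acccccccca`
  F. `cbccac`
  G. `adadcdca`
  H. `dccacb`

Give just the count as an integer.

A. `cbddaabba` → no match
B. `dbdd` → no match
C. `bcbabcca` → no match
D. `cdbdad` → no match
E. `acccccccca` → no match
F. `cbccac` → match
G. `adadcdca` → no match
H. `dccacb` → no match
Total matched: 1

1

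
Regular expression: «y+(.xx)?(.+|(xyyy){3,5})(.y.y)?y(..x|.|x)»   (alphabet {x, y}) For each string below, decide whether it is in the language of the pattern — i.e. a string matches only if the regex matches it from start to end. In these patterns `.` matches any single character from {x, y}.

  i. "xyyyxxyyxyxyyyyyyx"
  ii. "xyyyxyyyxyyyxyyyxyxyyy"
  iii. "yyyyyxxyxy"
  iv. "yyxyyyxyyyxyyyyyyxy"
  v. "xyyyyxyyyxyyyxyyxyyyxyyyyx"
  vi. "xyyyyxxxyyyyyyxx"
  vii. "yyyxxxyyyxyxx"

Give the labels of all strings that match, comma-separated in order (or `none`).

i → no match — must start with "y"
ii → no match — must start with "y"
iii → no match
iv → no match
v → no match — must start with "y"
vi → no match — must start with "y"
vii → no match

none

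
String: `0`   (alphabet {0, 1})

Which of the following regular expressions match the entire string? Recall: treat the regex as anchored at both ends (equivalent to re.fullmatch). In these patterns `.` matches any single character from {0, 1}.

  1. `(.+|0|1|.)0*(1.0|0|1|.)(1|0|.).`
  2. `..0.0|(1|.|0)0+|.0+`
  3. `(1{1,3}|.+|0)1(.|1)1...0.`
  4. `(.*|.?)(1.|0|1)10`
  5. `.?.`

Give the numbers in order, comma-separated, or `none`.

5

1 → no match
2 → no match
3 → no match
4 → no match — must end with `10`
5 → match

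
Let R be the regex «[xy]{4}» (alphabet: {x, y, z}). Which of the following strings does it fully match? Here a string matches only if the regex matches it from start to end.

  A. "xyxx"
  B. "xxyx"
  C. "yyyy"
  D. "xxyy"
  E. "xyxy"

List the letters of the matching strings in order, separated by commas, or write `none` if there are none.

A → match
B → match
C → match
D → match
E → match

A, B, C, D, E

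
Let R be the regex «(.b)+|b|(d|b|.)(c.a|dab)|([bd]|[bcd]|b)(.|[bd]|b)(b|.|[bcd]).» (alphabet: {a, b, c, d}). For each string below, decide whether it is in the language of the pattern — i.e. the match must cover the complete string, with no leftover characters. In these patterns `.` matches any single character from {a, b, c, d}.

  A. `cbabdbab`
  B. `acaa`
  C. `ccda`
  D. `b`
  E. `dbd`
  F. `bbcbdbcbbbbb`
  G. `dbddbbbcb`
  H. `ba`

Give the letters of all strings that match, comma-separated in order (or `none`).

A → match
B → match
C → match
D → match
E → no match
F → match
G → no match
H → no match

A, B, C, D, F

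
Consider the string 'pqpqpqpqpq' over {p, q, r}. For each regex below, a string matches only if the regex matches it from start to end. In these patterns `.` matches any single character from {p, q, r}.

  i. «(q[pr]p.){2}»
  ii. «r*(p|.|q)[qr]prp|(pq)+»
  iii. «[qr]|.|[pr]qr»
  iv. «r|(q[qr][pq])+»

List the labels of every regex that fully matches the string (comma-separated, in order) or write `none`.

i → no match — must start with 'q'
ii → match
iii → no match
iv → no match

ii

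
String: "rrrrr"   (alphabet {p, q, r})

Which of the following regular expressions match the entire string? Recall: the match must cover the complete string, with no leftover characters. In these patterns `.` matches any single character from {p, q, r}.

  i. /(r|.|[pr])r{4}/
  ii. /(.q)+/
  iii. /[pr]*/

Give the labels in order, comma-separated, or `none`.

i, iii

i → match
ii → no match — must end with "q"
iii → match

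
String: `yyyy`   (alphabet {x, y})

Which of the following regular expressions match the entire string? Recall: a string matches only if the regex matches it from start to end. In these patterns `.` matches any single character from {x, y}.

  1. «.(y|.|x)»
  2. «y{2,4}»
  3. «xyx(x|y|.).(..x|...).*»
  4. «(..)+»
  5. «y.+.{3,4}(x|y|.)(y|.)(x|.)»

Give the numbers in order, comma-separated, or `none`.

2, 4

1 → no match
2 → match
3 → no match — must start with `xyx`
4 → match
5 → no match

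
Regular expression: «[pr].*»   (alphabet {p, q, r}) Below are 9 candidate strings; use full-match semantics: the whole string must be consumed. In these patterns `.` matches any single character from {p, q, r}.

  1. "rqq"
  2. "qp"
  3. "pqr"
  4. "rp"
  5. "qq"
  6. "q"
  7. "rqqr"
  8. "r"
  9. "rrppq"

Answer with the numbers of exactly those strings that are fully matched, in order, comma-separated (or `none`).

1, 3, 4, 7, 8, 9

1 → match
2 → no match
3 → match
4 → match
5 → no match
6 → no match
7 → match
8 → match
9 → match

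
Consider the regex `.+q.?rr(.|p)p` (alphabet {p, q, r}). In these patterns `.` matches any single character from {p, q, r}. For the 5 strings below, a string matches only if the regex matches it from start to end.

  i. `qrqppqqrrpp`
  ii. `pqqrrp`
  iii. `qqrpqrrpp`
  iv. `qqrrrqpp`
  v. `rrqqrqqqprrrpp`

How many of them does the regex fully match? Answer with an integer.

2

i. `qrqppqqrrpp` → match
ii. `pqqrrp` → no match
iii. `qqrpqrrpp` → match
iv. `qqrrrqpp` → no match
v → no match
Total matched: 2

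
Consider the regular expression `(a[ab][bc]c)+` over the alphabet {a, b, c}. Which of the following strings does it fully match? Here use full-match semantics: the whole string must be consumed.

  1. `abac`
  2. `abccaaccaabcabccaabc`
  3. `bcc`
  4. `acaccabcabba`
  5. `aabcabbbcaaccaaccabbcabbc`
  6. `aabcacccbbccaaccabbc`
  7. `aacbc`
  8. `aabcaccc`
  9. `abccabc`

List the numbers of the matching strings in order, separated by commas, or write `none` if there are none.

2

1 → no match
2 → match
3 → no match — must start with `a`
4 → no match — must end with `c`
5 → no match
6 → no match
7 → no match
8 → no match
9 → no match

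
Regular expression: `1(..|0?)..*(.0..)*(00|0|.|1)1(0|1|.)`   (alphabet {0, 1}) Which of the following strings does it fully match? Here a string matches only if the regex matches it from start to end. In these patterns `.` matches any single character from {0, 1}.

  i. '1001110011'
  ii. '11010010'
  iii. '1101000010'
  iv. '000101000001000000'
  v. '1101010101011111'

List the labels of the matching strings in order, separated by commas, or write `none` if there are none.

i, ii, iii, v

i → match
ii → match
iii → match
iv → no match — must start with '1'
v → match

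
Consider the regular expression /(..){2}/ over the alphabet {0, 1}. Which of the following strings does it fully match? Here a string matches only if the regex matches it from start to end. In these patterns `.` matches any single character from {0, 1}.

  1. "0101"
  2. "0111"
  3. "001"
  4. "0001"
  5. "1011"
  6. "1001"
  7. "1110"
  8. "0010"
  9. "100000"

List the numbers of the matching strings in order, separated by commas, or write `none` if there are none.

1, 2, 4, 5, 6, 7, 8

1 → match
2 → match
3 → no match
4 → match
5 → match
6 → match
7 → match
8 → match
9 → no match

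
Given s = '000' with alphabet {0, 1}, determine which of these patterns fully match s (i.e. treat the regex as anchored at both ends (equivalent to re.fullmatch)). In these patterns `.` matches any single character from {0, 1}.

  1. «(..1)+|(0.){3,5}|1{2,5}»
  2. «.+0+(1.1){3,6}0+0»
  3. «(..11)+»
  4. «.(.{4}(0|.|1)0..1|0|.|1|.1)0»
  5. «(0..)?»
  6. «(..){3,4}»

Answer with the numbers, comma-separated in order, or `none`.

1 → no match
2 → no match
3 → no match — must end with '11'
4 → match
5 → match
6 → no match

4, 5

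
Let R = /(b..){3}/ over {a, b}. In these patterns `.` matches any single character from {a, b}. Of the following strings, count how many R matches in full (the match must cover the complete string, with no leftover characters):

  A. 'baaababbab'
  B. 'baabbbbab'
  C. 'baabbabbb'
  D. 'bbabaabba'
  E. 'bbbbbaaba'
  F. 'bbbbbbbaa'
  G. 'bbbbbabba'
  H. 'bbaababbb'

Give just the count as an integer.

A → no match
B → match
C → match
D → match
E → no match
F → match
G → match
H → no match
Total matched: 5

5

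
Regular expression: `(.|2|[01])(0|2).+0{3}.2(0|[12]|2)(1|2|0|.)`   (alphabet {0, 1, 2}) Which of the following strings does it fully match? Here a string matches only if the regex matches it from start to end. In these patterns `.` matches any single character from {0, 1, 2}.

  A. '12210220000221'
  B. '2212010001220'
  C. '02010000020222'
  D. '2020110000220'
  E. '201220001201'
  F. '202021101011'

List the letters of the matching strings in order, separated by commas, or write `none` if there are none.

A, B, D, E

A → match
B → match
C → no match
D → match
E → match
F → no match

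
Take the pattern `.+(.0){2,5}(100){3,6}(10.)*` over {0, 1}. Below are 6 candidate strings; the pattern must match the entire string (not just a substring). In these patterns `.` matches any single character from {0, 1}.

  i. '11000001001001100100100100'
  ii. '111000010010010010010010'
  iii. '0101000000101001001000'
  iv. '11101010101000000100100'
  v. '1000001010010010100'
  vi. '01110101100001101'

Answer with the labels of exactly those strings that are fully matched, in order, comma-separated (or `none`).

none

i → no match
ii → no match
iii → no match
iv → no match
v → no match
vi → no match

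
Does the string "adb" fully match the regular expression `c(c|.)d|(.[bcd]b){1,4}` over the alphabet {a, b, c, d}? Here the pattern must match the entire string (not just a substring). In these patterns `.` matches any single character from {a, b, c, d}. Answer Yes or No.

Yes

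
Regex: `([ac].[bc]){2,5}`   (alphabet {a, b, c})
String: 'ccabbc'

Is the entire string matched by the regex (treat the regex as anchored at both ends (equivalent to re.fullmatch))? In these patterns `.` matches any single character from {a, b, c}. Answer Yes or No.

No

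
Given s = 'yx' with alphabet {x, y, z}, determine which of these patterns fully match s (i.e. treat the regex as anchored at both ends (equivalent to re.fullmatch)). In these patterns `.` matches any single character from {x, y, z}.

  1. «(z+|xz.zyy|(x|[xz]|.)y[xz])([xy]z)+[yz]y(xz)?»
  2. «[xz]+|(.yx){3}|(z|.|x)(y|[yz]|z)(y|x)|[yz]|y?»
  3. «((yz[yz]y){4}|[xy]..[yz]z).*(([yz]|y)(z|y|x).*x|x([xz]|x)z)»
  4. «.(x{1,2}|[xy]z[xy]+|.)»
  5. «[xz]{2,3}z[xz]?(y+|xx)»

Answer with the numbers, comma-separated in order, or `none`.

4

1 → no match
2 → no match
3 → no match
4 → match
5 → no match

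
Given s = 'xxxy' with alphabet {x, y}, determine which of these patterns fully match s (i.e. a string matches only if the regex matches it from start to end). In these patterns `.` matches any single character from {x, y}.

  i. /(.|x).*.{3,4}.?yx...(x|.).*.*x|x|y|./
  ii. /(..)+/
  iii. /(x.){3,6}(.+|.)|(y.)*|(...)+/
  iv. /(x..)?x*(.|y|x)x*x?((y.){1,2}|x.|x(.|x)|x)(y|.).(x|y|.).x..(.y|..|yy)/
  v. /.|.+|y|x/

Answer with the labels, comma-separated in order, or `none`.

i → no match
ii → match
iii → no match
iv → no match
v → match

ii, v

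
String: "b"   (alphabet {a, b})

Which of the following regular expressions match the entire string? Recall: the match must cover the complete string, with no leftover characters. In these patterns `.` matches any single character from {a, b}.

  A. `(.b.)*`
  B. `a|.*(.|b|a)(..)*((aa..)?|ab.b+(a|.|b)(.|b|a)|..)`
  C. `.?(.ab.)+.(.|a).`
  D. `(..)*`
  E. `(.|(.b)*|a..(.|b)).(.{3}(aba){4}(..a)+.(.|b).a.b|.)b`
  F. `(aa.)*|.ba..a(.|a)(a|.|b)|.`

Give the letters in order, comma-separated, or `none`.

A → no match
B → match
C → no match
D → no match
E → no match
F → match

B, F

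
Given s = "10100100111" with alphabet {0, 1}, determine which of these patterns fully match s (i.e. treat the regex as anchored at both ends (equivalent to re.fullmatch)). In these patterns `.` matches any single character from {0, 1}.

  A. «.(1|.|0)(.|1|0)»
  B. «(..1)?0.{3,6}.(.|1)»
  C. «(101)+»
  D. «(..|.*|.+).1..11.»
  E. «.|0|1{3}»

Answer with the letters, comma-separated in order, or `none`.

B, D

A → no match
B → match
C → no match — must end with "101"
D → match
E → no match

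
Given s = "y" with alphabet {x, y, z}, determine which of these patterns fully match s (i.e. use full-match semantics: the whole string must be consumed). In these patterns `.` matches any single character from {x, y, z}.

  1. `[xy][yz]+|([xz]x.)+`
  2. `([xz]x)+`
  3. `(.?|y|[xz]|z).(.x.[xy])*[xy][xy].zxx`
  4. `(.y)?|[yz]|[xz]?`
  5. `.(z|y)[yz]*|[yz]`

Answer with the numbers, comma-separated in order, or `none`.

1 → no match
2 → no match — must end with "x"
3 → no match — must end with "zxx"
4 → match
5 → match

4, 5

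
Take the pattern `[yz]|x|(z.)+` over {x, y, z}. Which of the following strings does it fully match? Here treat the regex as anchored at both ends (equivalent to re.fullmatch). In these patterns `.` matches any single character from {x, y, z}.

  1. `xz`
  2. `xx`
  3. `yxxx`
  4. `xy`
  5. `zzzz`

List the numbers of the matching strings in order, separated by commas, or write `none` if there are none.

1 → no match
2 → no match
3 → no match
4 → no match
5 → match

5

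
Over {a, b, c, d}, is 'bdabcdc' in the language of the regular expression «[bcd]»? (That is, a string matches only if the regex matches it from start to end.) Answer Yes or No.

No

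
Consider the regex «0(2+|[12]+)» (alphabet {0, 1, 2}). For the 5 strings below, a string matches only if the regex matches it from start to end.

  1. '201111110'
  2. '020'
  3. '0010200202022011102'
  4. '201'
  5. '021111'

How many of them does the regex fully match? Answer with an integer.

1

1 → no match — must start with '0'
2 → no match
3 → no match
4 → no match — must start with '0'
5 → match
Total matched: 1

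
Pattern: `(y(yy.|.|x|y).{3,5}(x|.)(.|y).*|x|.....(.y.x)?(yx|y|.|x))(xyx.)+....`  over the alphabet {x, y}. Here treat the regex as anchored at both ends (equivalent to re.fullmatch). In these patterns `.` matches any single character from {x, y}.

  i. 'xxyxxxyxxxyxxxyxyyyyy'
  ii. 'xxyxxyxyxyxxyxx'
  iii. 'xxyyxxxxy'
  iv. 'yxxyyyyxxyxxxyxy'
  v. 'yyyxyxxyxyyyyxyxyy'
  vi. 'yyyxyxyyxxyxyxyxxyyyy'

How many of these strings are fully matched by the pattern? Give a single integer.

3

i → match
ii → no match
iii → no match
iv → match
v → no match
vi → match
Total matched: 3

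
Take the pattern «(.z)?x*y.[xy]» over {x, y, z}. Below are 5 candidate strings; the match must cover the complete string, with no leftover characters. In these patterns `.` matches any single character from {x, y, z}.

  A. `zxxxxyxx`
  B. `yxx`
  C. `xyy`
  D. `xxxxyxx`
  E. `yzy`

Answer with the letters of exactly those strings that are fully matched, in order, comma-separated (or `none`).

A. `zxxxxyxx` → no match
B. `yxx` → match
C. `xyy` → no match
D. `xxxxyxx` → match
E. `yzy` → match

B, D, E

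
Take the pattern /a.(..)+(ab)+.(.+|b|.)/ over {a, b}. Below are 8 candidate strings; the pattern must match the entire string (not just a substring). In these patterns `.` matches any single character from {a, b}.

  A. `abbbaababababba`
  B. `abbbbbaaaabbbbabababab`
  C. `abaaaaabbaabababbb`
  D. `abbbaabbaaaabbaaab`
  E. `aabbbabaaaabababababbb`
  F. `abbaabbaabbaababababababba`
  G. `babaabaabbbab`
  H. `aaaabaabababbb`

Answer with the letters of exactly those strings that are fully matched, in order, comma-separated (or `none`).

B, C, E, F, H

A → no match
B → match
C → match
D → no match
E → match
F → match
G → no match — must start with `a`
H → match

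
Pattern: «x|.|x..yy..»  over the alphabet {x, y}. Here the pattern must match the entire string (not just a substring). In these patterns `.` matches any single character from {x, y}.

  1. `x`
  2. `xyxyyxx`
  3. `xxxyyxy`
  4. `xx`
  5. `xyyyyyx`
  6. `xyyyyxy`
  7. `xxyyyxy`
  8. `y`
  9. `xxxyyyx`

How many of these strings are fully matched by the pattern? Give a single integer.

8

1 → match
2 → match
3 → match
4 → no match
5 → match
6 → match
7 → match
8 → match
9 → match
Total matched: 8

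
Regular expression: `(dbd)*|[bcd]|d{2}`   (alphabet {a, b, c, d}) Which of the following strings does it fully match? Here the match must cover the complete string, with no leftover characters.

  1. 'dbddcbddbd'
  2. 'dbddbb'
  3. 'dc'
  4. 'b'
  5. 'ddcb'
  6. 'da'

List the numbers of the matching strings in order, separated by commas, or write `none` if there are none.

4

1 → no match
2 → no match
3 → no match
4 → match
5 → no match
6 → no match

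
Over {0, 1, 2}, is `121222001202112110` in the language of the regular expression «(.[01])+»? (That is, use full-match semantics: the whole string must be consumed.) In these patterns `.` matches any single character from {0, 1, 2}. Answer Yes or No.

No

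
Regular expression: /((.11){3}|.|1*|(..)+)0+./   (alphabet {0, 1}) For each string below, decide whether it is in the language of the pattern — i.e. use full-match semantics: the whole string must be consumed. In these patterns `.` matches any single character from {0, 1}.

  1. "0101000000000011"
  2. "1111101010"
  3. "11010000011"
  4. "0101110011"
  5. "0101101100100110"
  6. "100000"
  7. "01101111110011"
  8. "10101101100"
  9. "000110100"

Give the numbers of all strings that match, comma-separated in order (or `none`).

1 → no match
2 → no match
3 → no match
4 → no match
5 → no match
6 → match
7 → no match
8 → no match
9 → no match

6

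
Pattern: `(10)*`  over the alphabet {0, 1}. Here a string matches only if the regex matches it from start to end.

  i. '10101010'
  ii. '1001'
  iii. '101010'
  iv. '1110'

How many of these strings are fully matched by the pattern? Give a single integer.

2

i → match
ii → no match
iii → match
iv → no match
Total matched: 2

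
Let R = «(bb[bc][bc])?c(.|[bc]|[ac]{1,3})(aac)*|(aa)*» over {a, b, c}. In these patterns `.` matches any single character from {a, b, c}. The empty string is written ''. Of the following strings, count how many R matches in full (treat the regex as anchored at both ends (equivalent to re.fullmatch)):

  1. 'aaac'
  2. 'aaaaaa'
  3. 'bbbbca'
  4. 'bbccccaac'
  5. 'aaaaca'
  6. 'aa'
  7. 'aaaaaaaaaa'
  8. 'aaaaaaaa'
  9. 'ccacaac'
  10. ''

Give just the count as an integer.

1 → no match
2 → match
3 → match
4 → match
5 → no match
6 → match
7 → match
8 → match
9 → match
10 → match
Total matched: 8

8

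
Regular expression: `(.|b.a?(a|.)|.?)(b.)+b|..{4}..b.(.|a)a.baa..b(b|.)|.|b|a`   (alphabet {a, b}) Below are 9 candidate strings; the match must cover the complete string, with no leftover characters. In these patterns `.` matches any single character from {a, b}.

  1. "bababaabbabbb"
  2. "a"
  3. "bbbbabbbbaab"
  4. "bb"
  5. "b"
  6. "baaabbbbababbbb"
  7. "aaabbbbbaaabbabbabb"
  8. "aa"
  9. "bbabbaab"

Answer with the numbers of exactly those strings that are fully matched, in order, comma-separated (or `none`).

1 → no match
2 → match
3 → no match
4 → no match
5 → match
6 → no match
7 → no match
8 → no match
9 → no match

2, 5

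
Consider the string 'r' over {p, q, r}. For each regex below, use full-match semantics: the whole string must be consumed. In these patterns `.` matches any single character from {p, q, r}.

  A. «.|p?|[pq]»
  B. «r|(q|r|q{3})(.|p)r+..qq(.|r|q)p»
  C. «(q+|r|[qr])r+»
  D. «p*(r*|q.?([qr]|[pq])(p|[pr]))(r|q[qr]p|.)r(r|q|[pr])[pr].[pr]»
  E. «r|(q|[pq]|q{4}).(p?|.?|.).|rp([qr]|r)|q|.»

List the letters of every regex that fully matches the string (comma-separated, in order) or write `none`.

A, B, E

A → match
B → match
C → no match
D → no match
E → match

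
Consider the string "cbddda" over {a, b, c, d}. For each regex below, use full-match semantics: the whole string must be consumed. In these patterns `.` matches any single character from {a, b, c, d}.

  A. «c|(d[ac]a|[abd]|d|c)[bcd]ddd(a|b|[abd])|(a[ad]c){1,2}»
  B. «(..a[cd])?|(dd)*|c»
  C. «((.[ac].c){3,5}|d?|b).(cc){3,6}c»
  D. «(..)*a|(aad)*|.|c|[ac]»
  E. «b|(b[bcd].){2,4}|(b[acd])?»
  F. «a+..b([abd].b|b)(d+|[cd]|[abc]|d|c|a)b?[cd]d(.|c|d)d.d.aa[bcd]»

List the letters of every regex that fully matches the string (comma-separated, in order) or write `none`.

A

A → match
B → no match
C → no match — must end with "ccc"
D → no match
E → no match
F → no match — must start with "a"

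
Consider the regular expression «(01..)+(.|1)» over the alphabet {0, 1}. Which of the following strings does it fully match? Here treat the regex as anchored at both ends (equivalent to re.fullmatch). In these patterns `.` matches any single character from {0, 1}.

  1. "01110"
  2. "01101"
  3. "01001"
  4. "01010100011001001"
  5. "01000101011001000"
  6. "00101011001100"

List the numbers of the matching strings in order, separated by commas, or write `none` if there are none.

1, 2, 3, 4, 5

1 → match
2 → match
3 → match
4 → match
5 → match
6 → no match — must start with "01"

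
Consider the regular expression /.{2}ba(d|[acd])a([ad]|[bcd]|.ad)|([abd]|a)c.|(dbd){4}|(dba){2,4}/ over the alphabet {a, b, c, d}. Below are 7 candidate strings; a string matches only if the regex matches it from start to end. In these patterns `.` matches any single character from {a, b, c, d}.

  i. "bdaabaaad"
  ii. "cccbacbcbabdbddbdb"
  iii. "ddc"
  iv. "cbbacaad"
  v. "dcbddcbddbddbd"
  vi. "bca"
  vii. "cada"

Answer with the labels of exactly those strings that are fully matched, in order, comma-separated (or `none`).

vi

i → no match
ii → no match
iii → no match
iv → no match
v → no match
vi → match
vii → no match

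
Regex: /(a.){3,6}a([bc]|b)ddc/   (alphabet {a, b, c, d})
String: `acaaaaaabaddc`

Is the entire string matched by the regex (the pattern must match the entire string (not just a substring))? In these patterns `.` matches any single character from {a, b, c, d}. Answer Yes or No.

No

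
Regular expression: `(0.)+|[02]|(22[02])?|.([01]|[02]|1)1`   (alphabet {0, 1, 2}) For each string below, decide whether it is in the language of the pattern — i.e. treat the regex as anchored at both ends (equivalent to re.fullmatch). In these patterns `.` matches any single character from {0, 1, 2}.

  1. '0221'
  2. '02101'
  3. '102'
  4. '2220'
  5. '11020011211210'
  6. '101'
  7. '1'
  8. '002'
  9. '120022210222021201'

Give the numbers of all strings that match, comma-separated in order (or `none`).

1 → no match
2 → no match
3 → no match
4 → no match
5 → no match
6 → match
7 → no match
8 → no match
9 → no match

6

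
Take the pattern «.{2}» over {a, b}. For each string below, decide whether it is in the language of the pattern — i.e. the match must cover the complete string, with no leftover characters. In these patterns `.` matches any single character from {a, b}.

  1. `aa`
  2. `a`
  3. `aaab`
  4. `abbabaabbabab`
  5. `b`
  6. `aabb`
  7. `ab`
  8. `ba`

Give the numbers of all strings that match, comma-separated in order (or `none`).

1. `aa` → match
2. `a` → no match
3. `aaab` → no match
4 → no match
5. `b` → no match
6. `aabb` → no match
7. `ab` → match
8. `ba` → match

1, 7, 8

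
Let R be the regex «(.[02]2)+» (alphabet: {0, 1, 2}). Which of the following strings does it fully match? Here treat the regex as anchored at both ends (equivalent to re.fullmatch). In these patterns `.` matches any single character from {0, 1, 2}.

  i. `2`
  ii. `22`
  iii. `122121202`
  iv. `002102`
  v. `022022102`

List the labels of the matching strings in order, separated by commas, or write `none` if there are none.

i → no match
ii → no match
iii → no match
iv → match
v → match

iv, v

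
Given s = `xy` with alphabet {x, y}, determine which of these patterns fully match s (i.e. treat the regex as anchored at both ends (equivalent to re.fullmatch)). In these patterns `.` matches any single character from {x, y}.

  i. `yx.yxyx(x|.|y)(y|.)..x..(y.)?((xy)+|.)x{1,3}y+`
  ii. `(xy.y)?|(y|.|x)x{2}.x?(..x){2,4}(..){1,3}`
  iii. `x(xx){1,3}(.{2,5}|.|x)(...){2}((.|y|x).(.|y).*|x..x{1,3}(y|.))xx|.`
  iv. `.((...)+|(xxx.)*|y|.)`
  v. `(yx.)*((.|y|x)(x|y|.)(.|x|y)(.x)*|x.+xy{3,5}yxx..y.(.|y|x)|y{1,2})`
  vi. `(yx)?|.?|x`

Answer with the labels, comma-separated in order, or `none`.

iv

i → no match — must start with `yx`
ii → no match
iii → no match
iv → match
v → no match
vi → no match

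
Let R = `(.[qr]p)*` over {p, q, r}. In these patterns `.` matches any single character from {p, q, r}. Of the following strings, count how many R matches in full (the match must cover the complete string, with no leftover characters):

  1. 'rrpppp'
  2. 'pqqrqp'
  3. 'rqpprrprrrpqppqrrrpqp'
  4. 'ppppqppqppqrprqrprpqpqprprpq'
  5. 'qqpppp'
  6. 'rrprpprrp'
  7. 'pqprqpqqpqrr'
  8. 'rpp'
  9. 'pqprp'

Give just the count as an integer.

0

1. 'rrpppp' → no match
2. 'pqqrqp' → no match
3 → no match
4 → no match
5. 'qqpppp' → no match
6. 'rrprpprrp' → no match
7. 'pqprqpqqpqrr' → no match
8. 'rpp' → no match
9. 'pqprp' → no match
Total matched: 0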